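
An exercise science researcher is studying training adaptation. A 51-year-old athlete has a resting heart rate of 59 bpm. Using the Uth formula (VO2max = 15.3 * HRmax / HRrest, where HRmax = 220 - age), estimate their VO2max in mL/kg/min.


HRmax = 220 - 51 = 169 bpm
Ratio = HRmax / HRrest = 169 / 59 = 2.8644
VO2max = 15.3 * 2.8644 = 43.83 mL/kg/min

43.83 mL/kg/min


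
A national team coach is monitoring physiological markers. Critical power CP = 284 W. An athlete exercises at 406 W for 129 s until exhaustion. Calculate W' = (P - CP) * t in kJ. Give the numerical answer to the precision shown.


P - CP = 406 - 284 = 122 W
W' = 122 * 129 = 15738 J
= 15738 / 1000 = 15.738 kJ

15.738 kJ


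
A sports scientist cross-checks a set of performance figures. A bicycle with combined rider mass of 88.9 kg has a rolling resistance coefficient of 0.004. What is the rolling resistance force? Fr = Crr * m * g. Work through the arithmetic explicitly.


Fr = 0.004 * 88.9 * 9.81
= 0.3556 * 9.81
= 3.488 N

3.488 N


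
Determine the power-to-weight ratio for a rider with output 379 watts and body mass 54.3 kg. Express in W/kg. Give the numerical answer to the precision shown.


P/W = 379 / 54.3 = 6.98 W/kg

6.98 W/kg


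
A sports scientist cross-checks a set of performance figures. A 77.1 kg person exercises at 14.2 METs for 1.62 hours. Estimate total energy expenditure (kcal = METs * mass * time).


Energy = METs * mass(kg) * time(h)
= 14.2 * 77.1 * 1.62
= 1773.61 kcal

1773.61 kcal


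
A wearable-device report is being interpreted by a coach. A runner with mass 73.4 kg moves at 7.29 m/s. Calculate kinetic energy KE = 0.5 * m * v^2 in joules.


v^2 = 7.29^2 = 53.1441
KE = 0.5 * 73.4 * 53.1441
= 1950.39 J

1950.39 J


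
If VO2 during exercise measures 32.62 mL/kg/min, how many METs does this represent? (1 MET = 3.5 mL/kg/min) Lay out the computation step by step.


METs = VO2 / 3.5 = 32.62 / 3.5 = 9.32

9.32 METs


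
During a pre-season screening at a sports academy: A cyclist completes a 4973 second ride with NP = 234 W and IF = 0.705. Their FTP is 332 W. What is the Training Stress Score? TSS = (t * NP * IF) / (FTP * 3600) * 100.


t * NP * IF = 4973 * 234 * 0.705 = 820395.81
FTP * 3600 = 1195200
TSS = (820395.81 / 1195200) * 100 = 68.64

68.64 TSS


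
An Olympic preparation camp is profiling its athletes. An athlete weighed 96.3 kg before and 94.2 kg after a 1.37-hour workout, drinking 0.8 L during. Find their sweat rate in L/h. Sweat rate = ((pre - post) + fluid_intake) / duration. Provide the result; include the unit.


Body mass change = 2.1 kg
Total sweat loss = 2.1 + 0.8 = 2.9 L
Rate = 2.9 / 1.37 = 2.117 L/h

2.117 L/h


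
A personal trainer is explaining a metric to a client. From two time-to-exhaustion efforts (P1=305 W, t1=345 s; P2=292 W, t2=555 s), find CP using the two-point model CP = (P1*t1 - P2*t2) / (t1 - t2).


Work in trial 1 = 105225 J
Work in trial 2 = 162060 J
Delta work = -56835 J
Delta time = -210 s
CP = -56835 / -210 = 270.64 W

270.64 W


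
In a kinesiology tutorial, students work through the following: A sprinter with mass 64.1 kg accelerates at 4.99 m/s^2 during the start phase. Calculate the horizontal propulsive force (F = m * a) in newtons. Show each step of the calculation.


F = m * a
= 64.1 * 4.99
= 319.86 N

319.86 N


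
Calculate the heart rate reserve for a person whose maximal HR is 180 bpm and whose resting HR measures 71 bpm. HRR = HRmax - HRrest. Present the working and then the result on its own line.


HRmax = 180 bpm
HRrest = 71 bpm
HRR = 180 - 71 = 109 bpm

109 bpm


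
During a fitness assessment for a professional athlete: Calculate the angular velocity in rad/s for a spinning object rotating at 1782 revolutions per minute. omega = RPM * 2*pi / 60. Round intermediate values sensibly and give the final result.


omega = RPM * 2*pi / 60
= 1782 * 6.28318531 / 60
= 186.611 rad/s

186.611 rad/s


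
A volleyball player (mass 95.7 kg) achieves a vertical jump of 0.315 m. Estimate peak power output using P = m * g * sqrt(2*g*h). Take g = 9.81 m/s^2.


2 * g * h = 2 * 9.81 * 0.315 = 6.1803
sqrt(6.1803) = 2.486021 m/s
P = 95.7 * 9.81 * 2.486021 = 2333.92 W

2333.92 W


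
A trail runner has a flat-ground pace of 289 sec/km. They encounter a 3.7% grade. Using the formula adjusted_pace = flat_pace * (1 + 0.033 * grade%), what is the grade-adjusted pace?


Grade factor = 1 + 0.033 * 3.7 = 1.1221
Adjusted = 289 * 1.1221 = 324.29 sec/km

324.29 s/km


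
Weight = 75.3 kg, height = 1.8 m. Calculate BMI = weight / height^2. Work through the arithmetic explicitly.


height^2 = 1.8^2 = 3.24
BMI = 75.3 / 3.24 = 23.24 kg/m^2

23.24 kg/m^2


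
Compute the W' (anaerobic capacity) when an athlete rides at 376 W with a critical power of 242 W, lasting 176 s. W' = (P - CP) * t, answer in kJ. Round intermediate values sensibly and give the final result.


Above-CP power = 134 W
Duration = 176 s
W' = 134 * 176 = 23584 J
Convert: 23584 / 1000 = 23.584 kJ

23.584 kJ


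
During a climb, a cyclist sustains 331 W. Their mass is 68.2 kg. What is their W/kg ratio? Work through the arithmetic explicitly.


Power-to-weight = 331 W / 68.2 kg
= 4.853 W/kg

4.853 W/kg


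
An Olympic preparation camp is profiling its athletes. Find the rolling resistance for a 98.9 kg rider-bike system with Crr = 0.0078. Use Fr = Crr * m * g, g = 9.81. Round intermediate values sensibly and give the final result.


m * g = 98.9 * 9.81 = 970.209 N
Fr = 0.0078 * 970.209 = 7.568 N

7.568 N


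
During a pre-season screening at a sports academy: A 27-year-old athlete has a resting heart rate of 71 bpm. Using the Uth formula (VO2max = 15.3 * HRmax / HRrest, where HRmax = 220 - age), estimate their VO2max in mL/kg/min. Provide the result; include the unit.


HRmax = 220 - 27 = 193 bpm
Ratio = HRmax / HRrest = 193 / 71 = 2.7183
VO2max = 15.3 * 2.7183 = 41.59 mL/kg/min

41.59 mL/kg/min


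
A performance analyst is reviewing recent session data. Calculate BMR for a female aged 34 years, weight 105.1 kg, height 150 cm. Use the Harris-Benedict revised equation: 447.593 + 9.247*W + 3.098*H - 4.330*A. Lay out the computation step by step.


Substituting values:
W term = 9.247 * 105.1 = 971.8597
H term = 3.098 * 150 = 464.7
A term = 4.330 * 34 = 147.22
BMR = 1736.93 kcal/day

1736.93 kcal/day


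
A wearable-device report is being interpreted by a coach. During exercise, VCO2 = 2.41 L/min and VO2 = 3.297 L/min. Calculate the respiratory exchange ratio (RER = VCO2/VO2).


RER = VCO2 / VO2
= 2.41 / 3.297
= 0.731

0.731


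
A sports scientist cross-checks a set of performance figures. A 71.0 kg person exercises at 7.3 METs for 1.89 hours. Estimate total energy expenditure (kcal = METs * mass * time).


Energy = METs * mass(kg) * time(h)
= 7.3 * 71.0 * 1.89
= 979.59 kcal

979.59 kcal


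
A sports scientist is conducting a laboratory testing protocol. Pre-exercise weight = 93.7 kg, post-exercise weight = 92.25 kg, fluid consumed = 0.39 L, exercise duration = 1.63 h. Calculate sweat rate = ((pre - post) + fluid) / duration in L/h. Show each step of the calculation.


Weight loss = 93.7 - 92.25 = 1.45 kg (approx L)
Total sweat = 1.45 + 0.39 = 1.84 L
Sweat rate = 1.84 / 1.63 = 1.129 L/h

1.129 L/h


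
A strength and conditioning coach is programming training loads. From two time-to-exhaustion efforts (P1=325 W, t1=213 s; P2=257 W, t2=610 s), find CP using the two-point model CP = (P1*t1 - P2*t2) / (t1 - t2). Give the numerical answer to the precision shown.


Work in trial 1 = 69225 J
Work in trial 2 = 156770 J
Delta work = -87545 J
Delta time = -397 s
CP = -87545 / -397 = 220.52 W

220.52 W


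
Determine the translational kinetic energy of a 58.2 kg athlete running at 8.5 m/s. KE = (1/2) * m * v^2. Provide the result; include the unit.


KE = 0.5 * m * v^2
= 0.5 * 58.2 * 8.5^2
= 0.5 * 58.2 * 72.25
= 2102.48 J

2102.48 J


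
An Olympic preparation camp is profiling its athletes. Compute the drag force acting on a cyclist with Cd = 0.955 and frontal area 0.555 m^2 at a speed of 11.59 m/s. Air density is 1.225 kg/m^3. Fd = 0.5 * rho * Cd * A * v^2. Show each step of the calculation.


Step 1: v^2 = 134.3281
Step 2: Fd = 0.5 * 1.225 * 0.955 * 0.555 * 134.3281
= 43.608 N

43.608 N


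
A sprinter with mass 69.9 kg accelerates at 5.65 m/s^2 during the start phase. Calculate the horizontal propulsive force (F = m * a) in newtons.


F = m * a
= 69.9 * 5.65
= 394.94 N

394.94 N


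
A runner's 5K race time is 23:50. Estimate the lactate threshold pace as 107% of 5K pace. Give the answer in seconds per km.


Total race time = 23*60 + 50 = 1430 seconds
5K pace = 1430 / 5 = 286.0 sec/km
LT pace = 286.0 * 1.07 = 306.02 sec/km

306.02 s/km


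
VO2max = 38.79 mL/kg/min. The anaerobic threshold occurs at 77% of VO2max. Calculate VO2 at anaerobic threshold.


AT fraction = 77 / 100 = 0.77
AT VO2 = 38.79 * 0.77
= 29.87 mL/kg/min

29.87 mL/kg/min


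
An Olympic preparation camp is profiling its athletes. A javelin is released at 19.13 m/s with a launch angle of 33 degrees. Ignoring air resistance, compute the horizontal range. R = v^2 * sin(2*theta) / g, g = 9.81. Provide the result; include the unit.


Launch speed squared = 365.9569
sin(2 * 33 deg) = 0.913545
Range = 365.9569 * 0.913545 / 9.81
= 34.079 m

34.079 m


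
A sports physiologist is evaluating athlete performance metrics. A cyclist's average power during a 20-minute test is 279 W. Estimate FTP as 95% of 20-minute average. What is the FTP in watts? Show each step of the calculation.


FTP = 20-min power * 0.95
= 279 * 0.95
= 265.05 W

265.05 W


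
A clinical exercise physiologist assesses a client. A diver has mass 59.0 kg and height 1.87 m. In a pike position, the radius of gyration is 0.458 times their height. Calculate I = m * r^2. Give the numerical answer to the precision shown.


r = 0.458 * 1.87 = 0.85646 m
I = m * r^2 = 59.0 * 0.733524 = 43.278 kg*m^2

43.278 kg*m^2


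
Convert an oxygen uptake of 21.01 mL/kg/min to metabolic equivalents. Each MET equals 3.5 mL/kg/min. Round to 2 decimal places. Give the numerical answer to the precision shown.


One MET = 3.5 mL/kg/min
Number of METs = 21.01 / 3.5
= 6.0 METs

6.0 METs


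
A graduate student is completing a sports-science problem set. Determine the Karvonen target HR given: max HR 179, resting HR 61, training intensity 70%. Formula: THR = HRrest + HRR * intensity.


HRR = HRmax - HRrest = 179 - 61 = 118
THR = 61 + 118 * 0.7
= 143.6 bpm

143.6 bpm


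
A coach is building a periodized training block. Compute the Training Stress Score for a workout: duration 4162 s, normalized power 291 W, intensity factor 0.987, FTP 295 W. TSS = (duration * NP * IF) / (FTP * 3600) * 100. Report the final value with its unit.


Product = 4162 * 291 * 0.987 = 1195397.154
Base = 295 * 3600 = 1062000
TSS = 1195397.154 / 1062000 * 100 = 112.56

112.56 TSS


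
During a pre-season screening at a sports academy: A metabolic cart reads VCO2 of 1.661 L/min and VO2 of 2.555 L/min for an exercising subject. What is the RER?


RER = VCO2 / VO2 = 1.661 / 2.555 = 0.6501

0.6501


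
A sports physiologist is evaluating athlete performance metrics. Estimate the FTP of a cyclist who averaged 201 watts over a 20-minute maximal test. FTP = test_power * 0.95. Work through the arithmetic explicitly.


FTP = 201 * 0.95 = 190.95 W

190.95 W


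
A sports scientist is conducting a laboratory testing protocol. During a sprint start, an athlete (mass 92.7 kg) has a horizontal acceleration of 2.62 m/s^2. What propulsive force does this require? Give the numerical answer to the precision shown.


Propulsive force = mass * acceleration
= 92.7 kg * 2.62 m/s^2
= 242.87 N

242.87 N


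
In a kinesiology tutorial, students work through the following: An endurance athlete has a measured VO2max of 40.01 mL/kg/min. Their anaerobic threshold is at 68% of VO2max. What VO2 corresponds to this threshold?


Anaerobic threshold VO2 = VO2max * 68%
= 40.01 * 0.68
= 27.21 mL/kg/min

27.21 mL/kg/min


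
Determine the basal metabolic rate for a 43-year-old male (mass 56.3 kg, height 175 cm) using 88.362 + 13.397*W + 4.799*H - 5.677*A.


BMR = 88.362 + 13.397*56.3 + 4.799*175 - 5.677*43
= 1438.33 kcal/day

1438.33 kcal/day


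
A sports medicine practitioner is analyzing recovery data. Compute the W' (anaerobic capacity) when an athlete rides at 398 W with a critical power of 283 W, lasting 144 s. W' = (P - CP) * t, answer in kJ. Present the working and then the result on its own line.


Above-CP power = 115 W
Duration = 144 s
W' = 115 * 144 = 16560 J
Convert: 16560 / 1000 = 16.56 kJ

16.56 kJ


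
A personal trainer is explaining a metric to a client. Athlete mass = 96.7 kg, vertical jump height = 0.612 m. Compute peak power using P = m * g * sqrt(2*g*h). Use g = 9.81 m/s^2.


sqrt(2 * 9.81 * 0.612) = sqrt(12.00744) = 3.465175 m/s
P = 96.7 * 9.81 * 3.465175
= 3287.16 W

3287.16 W


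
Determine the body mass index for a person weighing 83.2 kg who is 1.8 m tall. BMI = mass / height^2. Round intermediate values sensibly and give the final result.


BMI = mass / height^2
= 83.2 / 1.8^2
= 83.2 / 3.24
= 25.68 kg/m^2

25.68 kg/m^2


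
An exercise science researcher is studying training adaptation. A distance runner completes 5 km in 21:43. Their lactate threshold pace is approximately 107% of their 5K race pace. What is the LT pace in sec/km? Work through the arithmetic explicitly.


Convert to seconds: 21 min 43 s = 1303 s
Pace per km = 1303 / 5 = 260.6 s/km
LT pace = 260.6 * 1.07 = 278.84 s/km

278.84 s/km


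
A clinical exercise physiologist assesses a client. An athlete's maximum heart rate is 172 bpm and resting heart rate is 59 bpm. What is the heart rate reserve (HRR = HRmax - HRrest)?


HRR = HRmax - HRrest
= 172 - 59
= 113 bpm

113 bpm


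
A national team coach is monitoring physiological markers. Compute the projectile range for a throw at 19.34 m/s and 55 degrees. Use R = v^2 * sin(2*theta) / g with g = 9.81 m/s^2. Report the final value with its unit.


Two times the angle = 110 degrees
sin(110) = 0.939693
R = 374.0356 * 0.939693 / 9.81 = 35.829 m

35.829 m


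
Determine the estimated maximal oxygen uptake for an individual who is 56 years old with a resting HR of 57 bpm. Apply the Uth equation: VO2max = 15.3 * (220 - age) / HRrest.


HRmax = 220 - 56 = 164
VO2max = 15.3 * (164 / 57)
= 15.3 * 2.8772
= 44.02 mL/kg/min

44.02 mL/kg/min


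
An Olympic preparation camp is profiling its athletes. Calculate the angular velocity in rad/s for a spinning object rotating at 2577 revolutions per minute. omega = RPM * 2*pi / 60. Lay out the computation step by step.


omega = RPM * 2*pi / 60
= 2577 * 6.28318531 / 60
= 269.863 rad/s

269.863 rad/s


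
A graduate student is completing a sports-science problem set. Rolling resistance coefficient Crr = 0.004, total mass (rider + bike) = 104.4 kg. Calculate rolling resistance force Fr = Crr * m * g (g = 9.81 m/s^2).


Fr = Crr * m * g
= 0.004 * 104.4 * 9.81
= 4.097 N

4.097 N


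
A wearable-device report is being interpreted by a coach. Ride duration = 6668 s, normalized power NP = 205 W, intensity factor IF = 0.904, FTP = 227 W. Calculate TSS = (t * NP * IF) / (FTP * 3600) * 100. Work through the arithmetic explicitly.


Numerator = 6668 * 205 * 0.904 = 1235713.76
Denominator = 227 * 3600 = 817200
TSS = 1235713.76 / 817200 * 100
= 151.21

151.21 TSS


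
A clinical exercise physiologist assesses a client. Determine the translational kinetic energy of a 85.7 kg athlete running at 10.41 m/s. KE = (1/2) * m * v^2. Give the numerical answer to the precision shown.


KE = 0.5 * m * v^2
= 0.5 * 85.7 * 10.41^2
= 0.5 * 85.7 * 108.3681
= 4643.57 J

4643.57 J


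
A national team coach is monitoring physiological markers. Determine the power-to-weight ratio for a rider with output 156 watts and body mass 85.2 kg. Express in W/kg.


P/W = 156 / 85.2 = 1.831 W/kg

1.831 W/kg


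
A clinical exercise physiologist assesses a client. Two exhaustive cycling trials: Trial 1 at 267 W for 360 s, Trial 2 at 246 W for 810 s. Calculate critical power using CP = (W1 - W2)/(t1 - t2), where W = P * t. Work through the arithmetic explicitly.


W1 = 267 * 360 = 96120 J
W2 = 246 * 810 = 199260 J
CP = (96120 - 199260) / (360 - 810)
= -103140 / -450
= 229.2 W

229.2 W


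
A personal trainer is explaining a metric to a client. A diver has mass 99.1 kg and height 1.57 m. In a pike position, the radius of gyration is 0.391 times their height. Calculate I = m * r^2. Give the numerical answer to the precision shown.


r = 0.391 * 1.57 = 0.61387 m
I = m * r^2 = 99.1 * 0.376836 = 37.344 kg*m^2

37.344 kg*m^2


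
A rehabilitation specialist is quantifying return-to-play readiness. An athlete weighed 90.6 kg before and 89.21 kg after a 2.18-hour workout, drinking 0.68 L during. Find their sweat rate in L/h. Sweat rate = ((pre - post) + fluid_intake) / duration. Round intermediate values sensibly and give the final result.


Body mass change = 1.39 kg
Total sweat loss = 1.39 + 0.68 = 2.07 L
Rate = 2.07 / 2.18 = 0.95 L/h

0.95 L/h


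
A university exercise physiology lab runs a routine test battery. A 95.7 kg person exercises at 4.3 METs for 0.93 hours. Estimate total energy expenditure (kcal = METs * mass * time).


Energy = METs * mass(kg) * time(h)
= 4.3 * 95.7 * 0.93
= 382.7 kcal

382.7 kcal


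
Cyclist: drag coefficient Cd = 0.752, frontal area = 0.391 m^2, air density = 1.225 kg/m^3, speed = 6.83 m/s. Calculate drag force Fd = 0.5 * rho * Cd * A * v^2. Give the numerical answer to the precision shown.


v^2 = 6.83^2 = 46.6489
Fd = 0.5 * 1.225 * 0.752 * 0.391 * 46.6489
= 8.401 N

8.401 N


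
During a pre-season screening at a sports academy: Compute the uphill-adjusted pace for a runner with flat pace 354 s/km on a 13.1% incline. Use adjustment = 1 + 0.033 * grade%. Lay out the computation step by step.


Adjustment factor = 1 + 0.033 * 13.1 = 1.4323
Grade-adjusted pace = 354 * 1.4323 = 507.03 s/km

507.03 s/km


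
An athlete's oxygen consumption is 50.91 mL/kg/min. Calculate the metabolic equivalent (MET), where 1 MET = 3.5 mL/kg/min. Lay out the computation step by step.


MET = VO2 / 3.5
= 50.91 / 3.5
= 14.55 METs

14.55 METs


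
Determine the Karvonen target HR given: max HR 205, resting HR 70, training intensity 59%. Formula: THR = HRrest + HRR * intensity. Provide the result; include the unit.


HRR = HRmax - HRrest = 205 - 70 = 135
THR = 70 + 135 * 0.59
= 149.65 bpm

149.65 bpm


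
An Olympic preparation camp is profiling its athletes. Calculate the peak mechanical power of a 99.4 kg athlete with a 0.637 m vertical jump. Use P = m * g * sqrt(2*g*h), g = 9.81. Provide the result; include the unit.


First, sqrt(2gh) = sqrt(2 * 9.81 * 0.637)
= sqrt(12.49794) = 3.535243 m/s
Power = 99.4 * 9.81 * 3.535243 = 3447.26 W

3447.26 W


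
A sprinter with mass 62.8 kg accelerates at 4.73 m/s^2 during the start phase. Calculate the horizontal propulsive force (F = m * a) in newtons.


F = m * a
= 62.8 * 4.73
= 297.04 N

297.04 N


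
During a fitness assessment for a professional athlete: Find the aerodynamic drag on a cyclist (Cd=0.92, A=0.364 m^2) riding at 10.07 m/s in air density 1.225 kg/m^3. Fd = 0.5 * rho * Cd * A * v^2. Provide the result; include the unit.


Fd = 0.5 * 1.225 * 0.92 * 0.364 * 10.07^2
= 0.5 * 1.225 * 0.92 * 0.364 * 101.4049
= 20.8 N

20.8 N


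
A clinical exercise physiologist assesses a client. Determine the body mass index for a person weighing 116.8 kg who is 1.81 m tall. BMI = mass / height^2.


BMI = mass / height^2
= 116.8 / 1.81^2
= 116.8 / 3.2761
= 35.65 kg/m^2

35.65 kg/m^2


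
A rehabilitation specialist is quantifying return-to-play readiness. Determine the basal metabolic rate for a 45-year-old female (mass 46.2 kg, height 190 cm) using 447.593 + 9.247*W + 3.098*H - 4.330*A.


BMR = 447.593 + 9.247*46.2 + 3.098*190 - 4.330*45
= 1268.57 kcal/day

1268.57 kcal/day


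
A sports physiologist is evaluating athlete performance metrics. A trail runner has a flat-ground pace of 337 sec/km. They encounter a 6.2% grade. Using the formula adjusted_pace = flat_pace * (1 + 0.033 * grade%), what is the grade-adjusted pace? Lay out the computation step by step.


Grade factor = 1 + 0.033 * 6.2 = 1.2046
Adjusted = 337 * 1.2046 = 405.95 sec/km

405.95 s/km


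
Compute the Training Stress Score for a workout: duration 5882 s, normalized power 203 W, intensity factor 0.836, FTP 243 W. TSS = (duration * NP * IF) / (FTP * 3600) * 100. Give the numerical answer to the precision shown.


Product = 5882 * 203 * 0.836 = 998222.456
Base = 243 * 3600 = 874800
TSS = 998222.456 / 874800 * 100 = 114.11

114.11 TSS


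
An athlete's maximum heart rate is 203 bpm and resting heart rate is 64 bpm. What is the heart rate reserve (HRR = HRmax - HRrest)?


HRR = HRmax - HRrest
= 203 - 64
= 139 bpm

139 bpm


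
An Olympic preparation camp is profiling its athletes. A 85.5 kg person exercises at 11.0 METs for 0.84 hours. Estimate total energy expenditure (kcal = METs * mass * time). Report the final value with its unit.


Energy = METs * mass(kg) * time(h)
= 11.0 * 85.5 * 0.84
= 790.02 kcal

790.02 kcal


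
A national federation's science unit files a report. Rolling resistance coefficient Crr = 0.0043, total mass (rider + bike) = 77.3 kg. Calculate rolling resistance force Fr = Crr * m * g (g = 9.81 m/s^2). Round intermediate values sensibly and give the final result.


Fr = Crr * m * g
= 0.0043 * 77.3 * 9.81
= 3.261 N

3.261 N


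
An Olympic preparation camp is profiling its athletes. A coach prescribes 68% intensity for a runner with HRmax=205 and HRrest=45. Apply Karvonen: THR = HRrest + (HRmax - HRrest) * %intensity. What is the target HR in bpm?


Heart rate reserve = 205 - 45 = 160
Intensity fraction = 68 / 100 = 0.68
THR = 45 + 160 * 0.68 = 153.8 bpm

153.8 bpm


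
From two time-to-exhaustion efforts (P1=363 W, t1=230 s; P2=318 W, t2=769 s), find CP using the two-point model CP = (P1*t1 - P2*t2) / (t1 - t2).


Work in trial 1 = 83490 J
Work in trial 2 = 244542 J
Delta work = -161052 J
Delta time = -539 s
CP = -161052 / -539 = 298.8 W

298.8 W


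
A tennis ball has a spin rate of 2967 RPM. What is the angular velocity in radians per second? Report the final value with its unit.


Convert RPM to rad/s: multiply by 2*pi and divide by 60
omega = 2967 * 2 * pi / 60
= 310.704 rad/s

310.704 rad/s


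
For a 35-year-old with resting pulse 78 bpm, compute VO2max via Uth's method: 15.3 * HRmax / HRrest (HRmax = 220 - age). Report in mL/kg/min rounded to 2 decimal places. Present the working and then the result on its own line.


Step 1: HRmax = 220 - 35 = 185 bpm
Step 2: Ratio = 185 / 78 = 2.3718
Step 3: VO2max = 15.3 * 2.3718 = 36.29 mL/kg/min

36.29 mL/kg/min


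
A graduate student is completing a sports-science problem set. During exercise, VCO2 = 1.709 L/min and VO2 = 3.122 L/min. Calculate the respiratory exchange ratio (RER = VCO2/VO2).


RER = VCO2 / VO2
= 1.709 / 3.122
= 0.5474

0.5474


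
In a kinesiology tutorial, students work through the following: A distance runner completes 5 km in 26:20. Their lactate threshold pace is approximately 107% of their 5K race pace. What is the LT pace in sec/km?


Convert to seconds: 26 min 20 s = 1580 s
Pace per km = 1580 / 5 = 316.0 s/km
LT pace = 316.0 * 1.07 = 338.12 s/km

338.12 s/km


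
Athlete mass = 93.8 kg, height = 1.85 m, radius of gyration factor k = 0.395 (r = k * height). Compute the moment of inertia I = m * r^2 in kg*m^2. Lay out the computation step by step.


r = k * height = 0.395 * 1.85 = 0.73075 m
r^2 = 0.73075^2 = 0.533996
I = 93.8 * 0.533996 = 50.089 kg*m^2

50.089 kg*m^2


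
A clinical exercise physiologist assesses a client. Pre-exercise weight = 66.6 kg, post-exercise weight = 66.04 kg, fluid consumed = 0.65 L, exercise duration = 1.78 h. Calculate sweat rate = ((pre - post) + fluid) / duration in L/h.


Weight loss = 66.6 - 66.04 = 0.56 kg (approx L)
Total sweat = 0.56 + 0.65 = 1.21 L
Sweat rate = 1.21 / 1.78 = 0.68 L/h

0.68 L/h


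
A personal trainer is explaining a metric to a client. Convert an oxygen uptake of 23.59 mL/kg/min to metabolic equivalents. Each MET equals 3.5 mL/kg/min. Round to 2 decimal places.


One MET = 3.5 mL/kg/min
Number of METs = 23.59 / 3.5
= 6.74 METs

6.74 METs


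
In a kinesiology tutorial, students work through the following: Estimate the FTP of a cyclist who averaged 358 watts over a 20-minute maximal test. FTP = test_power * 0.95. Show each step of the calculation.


FTP = 358 * 0.95 = 340.1 W

340.1 W


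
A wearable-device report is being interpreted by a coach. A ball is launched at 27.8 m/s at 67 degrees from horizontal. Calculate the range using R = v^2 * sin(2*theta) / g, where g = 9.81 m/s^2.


sin(2 * 67) = sin(134) = 0.71934
v^2 = 27.8^2 = 772.84
R = 772.84 * 0.71934 / 9.81
= 56.67 m

56.67 m


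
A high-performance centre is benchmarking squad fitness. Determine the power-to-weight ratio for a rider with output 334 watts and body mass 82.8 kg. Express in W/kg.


P/W = 334 / 82.8 = 4.034 W/kg

4.034 W/kg


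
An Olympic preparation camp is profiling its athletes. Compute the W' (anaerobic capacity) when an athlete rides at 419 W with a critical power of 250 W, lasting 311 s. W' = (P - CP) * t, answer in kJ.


Above-CP power = 169 W
Duration = 311 s
W' = 169 * 311 = 52559 J
Convert: 52559 / 1000 = 52.559 kJ

52.559 kJ


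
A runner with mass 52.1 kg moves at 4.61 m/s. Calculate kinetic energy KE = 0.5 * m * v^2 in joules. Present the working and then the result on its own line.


v^2 = 4.61^2 = 21.2521
KE = 0.5 * 52.1 * 21.2521
= 553.62 J

553.62 J


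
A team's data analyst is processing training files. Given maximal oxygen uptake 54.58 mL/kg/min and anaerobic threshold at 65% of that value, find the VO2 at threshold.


Percentage as decimal = 0.65
VO2 at AT = 54.58 * 0.65 = 35.48 mL/kg/min

35.48 mL/kg/min


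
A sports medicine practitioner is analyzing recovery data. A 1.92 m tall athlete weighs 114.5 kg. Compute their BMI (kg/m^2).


height^2 = 3.6864 m^2
BMI = 114.5 / 3.6864 = 31.06 kg/m^2

31.06 kg/m^2


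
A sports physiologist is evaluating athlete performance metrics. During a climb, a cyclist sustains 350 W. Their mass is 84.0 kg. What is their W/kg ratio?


Power-to-weight = 350 W / 84.0 kg
= 4.167 W/kg

4.167 W/kg


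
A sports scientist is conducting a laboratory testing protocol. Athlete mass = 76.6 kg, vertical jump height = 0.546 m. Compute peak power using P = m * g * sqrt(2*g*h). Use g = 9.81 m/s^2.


sqrt(2 * 9.81 * 0.546) = sqrt(10.71252) = 3.272999 m/s
P = 76.6 * 9.81 * 3.272999
= 2459.48 W

2459.48 W


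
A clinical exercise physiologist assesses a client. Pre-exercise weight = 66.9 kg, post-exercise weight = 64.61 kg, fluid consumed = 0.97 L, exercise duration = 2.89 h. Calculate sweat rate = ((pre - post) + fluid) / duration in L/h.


Weight loss = 66.9 - 64.61 = 2.29 kg (approx L)
Total sweat = 2.29 + 0.97 = 3.26 L
Sweat rate = 3.26 / 2.89 = 1.128 L/h

1.128 L/h


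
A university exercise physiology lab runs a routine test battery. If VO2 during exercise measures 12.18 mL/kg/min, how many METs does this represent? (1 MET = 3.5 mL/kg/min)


METs = VO2 / 3.5 = 12.18 / 3.5 = 3.48

3.48 METs


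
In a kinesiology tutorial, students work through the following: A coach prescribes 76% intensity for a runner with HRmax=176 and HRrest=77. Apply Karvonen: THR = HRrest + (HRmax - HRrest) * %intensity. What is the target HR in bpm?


Heart rate reserve = 176 - 77 = 99
Intensity fraction = 76 / 100 = 0.76
THR = 77 + 99 * 0.76 = 152.24 bpm

152.24 bpm


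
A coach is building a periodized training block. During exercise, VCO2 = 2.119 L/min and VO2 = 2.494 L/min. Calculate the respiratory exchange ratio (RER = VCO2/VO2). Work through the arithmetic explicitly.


RER = VCO2 / VO2
= 2.119 / 2.494
= 0.8496

0.8496


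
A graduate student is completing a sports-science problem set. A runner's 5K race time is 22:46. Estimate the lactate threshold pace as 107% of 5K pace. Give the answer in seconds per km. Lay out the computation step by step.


Total race time = 22*60 + 46 = 1366 seconds
5K pace = 1366 / 5 = 273.2 sec/km
LT pace = 273.2 * 1.07 = 292.32 sec/km

292.32 s/km


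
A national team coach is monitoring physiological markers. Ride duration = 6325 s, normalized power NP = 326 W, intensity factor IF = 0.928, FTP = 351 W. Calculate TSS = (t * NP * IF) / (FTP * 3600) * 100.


Numerator = 6325 * 326 * 0.928 = 1913489.6
Denominator = 351 * 3600 = 1263600
TSS = 1913489.6 / 1263600 * 100
= 151.43

151.43 TSS


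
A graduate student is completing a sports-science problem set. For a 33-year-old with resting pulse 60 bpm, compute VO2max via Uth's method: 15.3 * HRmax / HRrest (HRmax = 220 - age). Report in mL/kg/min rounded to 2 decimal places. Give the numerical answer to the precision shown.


Step 1: HRmax = 220 - 33 = 187 bpm
Step 2: Ratio = 187 / 60 = 3.1167
Step 3: VO2max = 15.3 * 3.1167 = 47.69 mL/kg/min

47.69 mL/kg/min


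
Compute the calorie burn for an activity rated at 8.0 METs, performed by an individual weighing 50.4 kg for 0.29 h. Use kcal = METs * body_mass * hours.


Product of METs and mass = 8.0 * 50.4 = 403.2
Total kcal = 403.2 * 0.29 = 116.93 kcal

116.93 kcal


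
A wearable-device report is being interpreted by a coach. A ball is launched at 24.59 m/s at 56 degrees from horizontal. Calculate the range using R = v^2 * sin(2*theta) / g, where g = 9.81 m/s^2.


sin(2 * 56) = sin(112) = 0.927184
v^2 = 24.59^2 = 604.6681
R = 604.6681 * 0.927184 / 9.81
= 57.15 m

57.15 m


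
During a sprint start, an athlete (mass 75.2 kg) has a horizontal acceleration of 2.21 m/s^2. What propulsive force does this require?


Propulsive force = mass * acceleration
= 75.2 kg * 2.21 m/s^2
= 166.19 N

166.19 N


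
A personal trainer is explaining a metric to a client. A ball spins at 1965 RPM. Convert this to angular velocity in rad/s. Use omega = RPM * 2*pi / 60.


omega = 1965 * 2 * pi / 60
= 1965 * 6.28318531 / 60
= 12346.459 / 60
= 205.774 rad/s

205.774 rad/s


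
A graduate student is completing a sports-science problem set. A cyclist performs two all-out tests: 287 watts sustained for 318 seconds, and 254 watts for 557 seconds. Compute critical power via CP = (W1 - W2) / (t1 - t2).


W1 = P1 * t1 = 287 * 318 = 91266 J
W2 = P2 * t2 = 254 * 557 = 141478 J
CP = (91266 - 141478) / (318 - 557)
= 210.09 W

210.09 W


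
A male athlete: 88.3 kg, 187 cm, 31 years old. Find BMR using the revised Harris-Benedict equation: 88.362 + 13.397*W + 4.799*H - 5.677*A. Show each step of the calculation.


Intercept = 88.362
Weight contribution = 13.397 * 88.3 = 1182.9551
Height contribution = 4.799 * 187 = 897.413
Age contribution = 5.677 * 31 = 175.987
BMR = 88.362 + 1182.9551 + 897.413 - 175.987
= 1992.74 kcal/day

1992.74 kcal/day


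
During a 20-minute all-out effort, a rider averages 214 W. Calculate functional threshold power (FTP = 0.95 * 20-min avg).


FTP = 0.95 * 214
= 203.3 W

203.3 W


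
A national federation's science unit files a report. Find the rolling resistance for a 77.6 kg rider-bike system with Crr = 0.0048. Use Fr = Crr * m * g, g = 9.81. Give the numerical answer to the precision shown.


m * g = 77.6 * 9.81 = 761.256 N
Fr = 0.0048 * 761.256 = 3.654 N

3.654 N


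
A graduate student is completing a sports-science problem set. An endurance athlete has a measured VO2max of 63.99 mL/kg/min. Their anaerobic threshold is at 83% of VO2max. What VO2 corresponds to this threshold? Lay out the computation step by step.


Anaerobic threshold VO2 = VO2max * 83%
= 63.99 * 0.83
= 53.11 mL/kg/min

53.11 mL/kg/min


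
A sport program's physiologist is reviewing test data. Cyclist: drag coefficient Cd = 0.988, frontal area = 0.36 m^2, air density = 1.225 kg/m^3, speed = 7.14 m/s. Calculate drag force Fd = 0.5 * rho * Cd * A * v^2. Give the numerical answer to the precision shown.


v^2 = 7.14^2 = 50.9796
Fd = 0.5 * 1.225 * 0.988 * 0.36 * 50.9796
= 11.106 N

11.106 N


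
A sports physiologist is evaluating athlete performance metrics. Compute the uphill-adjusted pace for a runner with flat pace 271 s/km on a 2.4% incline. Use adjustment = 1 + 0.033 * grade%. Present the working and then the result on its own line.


Adjustment factor = 1 + 0.033 * 2.4 = 1.0792
Grade-adjusted pace = 271 * 1.0792 = 292.46 s/km

292.46 s/km


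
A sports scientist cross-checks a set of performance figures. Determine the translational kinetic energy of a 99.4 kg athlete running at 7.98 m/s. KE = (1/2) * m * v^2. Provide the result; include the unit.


KE = 0.5 * m * v^2
= 0.5 * 99.4 * 7.98^2
= 0.5 * 99.4 * 63.6804
= 3164.92 J

3164.92 J


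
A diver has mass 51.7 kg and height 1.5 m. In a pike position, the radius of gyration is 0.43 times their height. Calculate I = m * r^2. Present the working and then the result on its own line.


r = 0.43 * 1.5 = 0.645 m
I = m * r^2 = 51.7 * 0.416025 = 21.508 kg*m^2

21.508 kg*m^2


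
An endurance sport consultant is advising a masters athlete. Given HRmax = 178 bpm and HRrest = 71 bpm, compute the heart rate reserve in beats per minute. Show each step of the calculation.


Heart rate reserve = maximum HR minus resting HR
HRR = 178 - 71 = 107 bpm

107 bpm


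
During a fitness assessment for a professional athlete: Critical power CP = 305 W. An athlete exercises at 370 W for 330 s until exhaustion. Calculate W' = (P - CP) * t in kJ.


P - CP = 370 - 305 = 65 W
W' = 65 * 330 = 21450 J
= 21450 / 1000 = 21.45 kJ

21.45 kJ


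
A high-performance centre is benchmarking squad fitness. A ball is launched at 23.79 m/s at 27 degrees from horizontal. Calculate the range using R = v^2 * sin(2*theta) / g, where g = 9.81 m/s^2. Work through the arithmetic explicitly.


sin(2 * 27) = sin(54) = 0.809017
v^2 = 23.79^2 = 565.9641
R = 565.9641 * 0.809017 / 9.81
= 46.674 m

46.674 m


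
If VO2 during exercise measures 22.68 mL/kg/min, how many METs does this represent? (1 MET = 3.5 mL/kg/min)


METs = VO2 / 3.5 = 22.68 / 3.5 = 6.48

6.48 METs


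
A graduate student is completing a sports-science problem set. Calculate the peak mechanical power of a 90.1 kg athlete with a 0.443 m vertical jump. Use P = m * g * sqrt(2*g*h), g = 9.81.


First, sqrt(2gh) = sqrt(2 * 9.81 * 0.443)
= sqrt(8.69166) = 2.948162 m/s
Power = 90.1 * 9.81 * 2.948162 = 2605.82 W

2605.82 W


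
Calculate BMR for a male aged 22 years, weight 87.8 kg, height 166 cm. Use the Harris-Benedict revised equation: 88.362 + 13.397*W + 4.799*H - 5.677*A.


Substituting values:
W term = 13.397 * 87.8 = 1176.2566
H term = 4.799 * 166 = 796.634
A term = 5.677 * 22 = 124.894
BMR = 1936.36 kcal/day

1936.36 kcal/day


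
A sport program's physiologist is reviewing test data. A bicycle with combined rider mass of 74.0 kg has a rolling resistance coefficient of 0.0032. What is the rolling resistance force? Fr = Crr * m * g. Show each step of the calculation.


Fr = 0.0032 * 74.0 * 9.81
= 0.2368 * 9.81
= 2.323 N

2.323 N


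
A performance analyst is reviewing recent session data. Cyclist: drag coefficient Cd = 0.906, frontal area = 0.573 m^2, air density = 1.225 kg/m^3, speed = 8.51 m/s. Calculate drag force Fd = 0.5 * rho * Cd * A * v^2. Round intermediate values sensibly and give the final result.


v^2 = 8.51^2 = 72.4201
Fd = 0.5 * 1.225 * 0.906 * 0.573 * 72.4201
= 23.028 N

23.028 N


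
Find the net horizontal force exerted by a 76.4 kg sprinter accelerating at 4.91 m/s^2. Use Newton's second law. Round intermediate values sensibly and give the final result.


Newton's second law: F = m * a
F = 76.4 * 4.91 = 375.12 N

375.12 N


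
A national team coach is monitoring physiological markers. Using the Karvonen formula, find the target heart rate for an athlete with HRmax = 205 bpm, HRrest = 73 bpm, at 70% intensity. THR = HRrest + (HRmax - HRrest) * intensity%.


HRR = 205 - 73 = 132
THR = 73 + 132 * 0.7
= 73 + 92.4
= 165.4 bpm

165.4 bpm


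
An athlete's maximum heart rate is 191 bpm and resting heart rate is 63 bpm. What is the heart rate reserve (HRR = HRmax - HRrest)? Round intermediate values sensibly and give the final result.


HRR = HRmax - HRrest
= 191 - 63
= 128 bpm

128 bpm


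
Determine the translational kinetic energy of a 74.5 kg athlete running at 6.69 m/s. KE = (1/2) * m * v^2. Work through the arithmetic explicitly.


KE = 0.5 * m * v^2
= 0.5 * 74.5 * 6.69^2
= 0.5 * 74.5 * 44.7561
= 1667.16 J

1667.16 J


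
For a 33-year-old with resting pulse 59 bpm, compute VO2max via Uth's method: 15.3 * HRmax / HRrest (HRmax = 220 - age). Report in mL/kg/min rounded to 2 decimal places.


Step 1: HRmax = 220 - 33 = 187 bpm
Step 2: Ratio = 187 / 59 = 3.1695
Step 3: VO2max = 15.3 * 3.1695 = 48.49 mL/kg/min

48.49 mL/kg/min


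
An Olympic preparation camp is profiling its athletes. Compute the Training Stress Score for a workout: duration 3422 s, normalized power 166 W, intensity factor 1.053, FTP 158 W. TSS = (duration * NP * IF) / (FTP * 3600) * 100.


Product = 3422 * 166 * 1.053 = 598158.756
Base = 158 * 3600 = 568800
TSS = 598158.756 / 568800 * 100 = 105.16

105.16 TSS


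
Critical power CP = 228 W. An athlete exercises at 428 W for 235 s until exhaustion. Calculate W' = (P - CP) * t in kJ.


P - CP = 428 - 228 = 200 W
W' = 200 * 235 = 47000 J
= 47000 / 1000 = 47.0 kJ

47.0 kJ


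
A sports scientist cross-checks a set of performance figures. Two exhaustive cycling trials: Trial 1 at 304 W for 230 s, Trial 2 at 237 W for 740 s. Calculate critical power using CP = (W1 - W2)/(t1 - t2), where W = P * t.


W1 = 304 * 230 = 69920 J
W2 = 237 * 740 = 175380 J
CP = (69920 - 175380) / (230 - 740)
= -105460 / -510
= 206.78 W

206.78 W


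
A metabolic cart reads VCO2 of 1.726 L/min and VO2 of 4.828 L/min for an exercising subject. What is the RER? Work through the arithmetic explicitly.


RER = VCO2 / VO2 = 1.726 / 4.828 = 0.3575

0.3575


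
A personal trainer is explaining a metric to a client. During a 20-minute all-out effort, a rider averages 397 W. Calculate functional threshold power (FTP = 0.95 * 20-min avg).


FTP = 0.95 * 397
= 377.15 W

377.15 W


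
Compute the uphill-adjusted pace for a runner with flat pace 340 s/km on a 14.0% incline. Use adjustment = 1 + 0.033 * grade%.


Adjustment factor = 1 + 0.033 * 14.0 = 1.462
Grade-adjusted pace = 340 * 1.462 = 497.08 s/km

497.08 s/km


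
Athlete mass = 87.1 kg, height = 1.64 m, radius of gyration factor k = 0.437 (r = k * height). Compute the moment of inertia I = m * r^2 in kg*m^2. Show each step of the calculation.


r = k * height = 0.437 * 1.64 = 0.71668 m
r^2 = 0.71668^2 = 0.51363
I = 87.1 * 0.51363 = 44.737 kg*m^2

44.737 kg*m^2


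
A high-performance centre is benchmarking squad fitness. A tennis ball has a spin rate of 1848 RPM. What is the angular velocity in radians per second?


Convert RPM to rad/s: multiply by 2*pi and divide by 60
omega = 1848 * 2 * pi / 60
= 193.522 rad/s

193.522 rad/s


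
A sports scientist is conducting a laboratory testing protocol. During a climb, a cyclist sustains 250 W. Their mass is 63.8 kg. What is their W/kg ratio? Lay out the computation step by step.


Power-to-weight = 250 W / 63.8 kg
= 3.918 W/kg

3.918 W/kg


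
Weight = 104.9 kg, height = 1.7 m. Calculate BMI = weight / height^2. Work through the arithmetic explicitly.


height^2 = 1.7^2 = 2.89
BMI = 104.9 / 2.89 = 36.3 kg/m^2

36.3 kg/m^2


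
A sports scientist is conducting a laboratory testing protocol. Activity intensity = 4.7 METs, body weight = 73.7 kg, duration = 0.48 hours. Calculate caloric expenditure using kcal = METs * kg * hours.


kcal = 4.7 * 73.7 * 0.48
= 346.39 * 0.48
= 166.27 kcal

166.27 kcal
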